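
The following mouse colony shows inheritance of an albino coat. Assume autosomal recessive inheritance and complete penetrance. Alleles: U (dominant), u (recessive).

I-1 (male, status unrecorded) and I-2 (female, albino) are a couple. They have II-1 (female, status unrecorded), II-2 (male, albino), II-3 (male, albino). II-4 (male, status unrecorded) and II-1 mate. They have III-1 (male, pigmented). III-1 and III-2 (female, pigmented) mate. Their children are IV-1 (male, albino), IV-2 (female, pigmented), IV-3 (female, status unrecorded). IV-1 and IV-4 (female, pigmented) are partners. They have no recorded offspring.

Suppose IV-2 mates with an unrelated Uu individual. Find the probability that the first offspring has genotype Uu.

1/2

III-1 is pigmented so carries U and passed u to IV-1 (uu), so III-1 is Uu.
III-2 is pigmented so carries U and passed u to IV-1 (uu), so III-2 is Uu.
IV-2 is a pigmented offspring of III-1 (Uu) × III-2 (Uu), whose cross gives 1/4 UU : 1/2 Uu : 1/4 uu; conditioning on being pigmented, IV-2 is UU with probability 1/3, Uu with probability 2/3.
Summing over parental genotype combinations, P(offspring has genotype Uu) = 1/3·1/2 + 2/3·1/2 = 1/2.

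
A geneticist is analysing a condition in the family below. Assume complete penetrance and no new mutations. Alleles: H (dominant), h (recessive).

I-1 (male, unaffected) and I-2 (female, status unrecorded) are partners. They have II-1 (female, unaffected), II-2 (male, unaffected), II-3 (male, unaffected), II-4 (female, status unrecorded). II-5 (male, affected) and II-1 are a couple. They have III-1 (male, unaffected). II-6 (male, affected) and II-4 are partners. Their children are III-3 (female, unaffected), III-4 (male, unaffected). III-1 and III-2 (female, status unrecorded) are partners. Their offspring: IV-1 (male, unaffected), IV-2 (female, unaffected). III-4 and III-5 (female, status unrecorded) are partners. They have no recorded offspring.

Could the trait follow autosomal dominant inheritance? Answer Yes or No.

Yes

A consistent assignment under autosomal dominant exists: I-1 hh, I-2 Hh, II-1 hh, II-2 hh, II-3 hh, II-4 Hh, II-5 Hh, II-6 Hh, III-1 hh, III-2 Hh, III-3 hh, III-4 hh, III-5 HH, IV-1 hh, IV-2 hh.
In this assignment every recorded phenotype matches its genotype and every non-founder's genotype is obtainable from its parents' genotypes, so the pedigree is consistent.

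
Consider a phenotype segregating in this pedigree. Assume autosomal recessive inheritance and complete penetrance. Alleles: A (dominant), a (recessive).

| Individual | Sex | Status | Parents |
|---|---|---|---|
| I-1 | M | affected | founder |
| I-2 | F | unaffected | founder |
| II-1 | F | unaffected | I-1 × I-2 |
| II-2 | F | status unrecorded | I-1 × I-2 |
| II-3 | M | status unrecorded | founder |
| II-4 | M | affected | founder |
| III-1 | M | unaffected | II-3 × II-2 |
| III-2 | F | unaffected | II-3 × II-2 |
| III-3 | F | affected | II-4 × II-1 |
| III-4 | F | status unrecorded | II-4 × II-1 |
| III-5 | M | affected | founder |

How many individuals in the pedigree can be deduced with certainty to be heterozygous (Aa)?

1

Obligate heterozygotes: II-1 is unaffected so carries A and received a from I-1 (aa), so II-1 is Aa.
Every other individual is either homozygous by phenotype or has at least one consistent homozygous assignment, so the count is 1.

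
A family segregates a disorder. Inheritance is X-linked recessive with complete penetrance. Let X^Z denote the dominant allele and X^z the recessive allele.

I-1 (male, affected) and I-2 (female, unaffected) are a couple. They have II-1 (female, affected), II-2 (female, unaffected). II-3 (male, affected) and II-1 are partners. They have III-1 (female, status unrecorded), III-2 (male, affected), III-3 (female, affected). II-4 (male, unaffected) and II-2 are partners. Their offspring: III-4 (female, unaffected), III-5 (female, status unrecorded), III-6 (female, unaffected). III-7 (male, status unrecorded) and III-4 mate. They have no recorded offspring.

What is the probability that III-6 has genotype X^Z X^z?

II-4 is unaffected, so II-4 is X^Z Y.
II-2 is unaffected so carries Z and received z from I-1 (X^z Y), so II-2 is X^Z X^z.
Their cross gives offspring ratios 1/2 X^Z X^Z : 1/2 X^Z X^z. Conditioning on III-6 being unaffected, P(X^Z X^z) = 1/2 / 1 = 1/2.

1/2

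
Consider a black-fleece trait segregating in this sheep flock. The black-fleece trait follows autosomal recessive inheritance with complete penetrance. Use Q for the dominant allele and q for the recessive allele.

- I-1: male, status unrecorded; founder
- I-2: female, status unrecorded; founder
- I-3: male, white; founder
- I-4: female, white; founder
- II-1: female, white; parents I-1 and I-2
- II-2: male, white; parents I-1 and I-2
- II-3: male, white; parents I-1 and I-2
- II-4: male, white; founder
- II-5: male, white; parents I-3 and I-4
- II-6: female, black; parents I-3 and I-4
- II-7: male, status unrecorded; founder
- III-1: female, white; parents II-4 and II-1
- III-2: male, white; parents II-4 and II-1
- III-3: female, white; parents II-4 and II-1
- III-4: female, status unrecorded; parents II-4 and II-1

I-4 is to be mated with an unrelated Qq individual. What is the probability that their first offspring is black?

I-4 is white so carries Q and passed q to II-6 (qq), so I-4 is Qq.
The cross gives 1/4 QQ : 1/2 Qq : 1/4 qq, so P(offspring is black) = 1/4.

1/4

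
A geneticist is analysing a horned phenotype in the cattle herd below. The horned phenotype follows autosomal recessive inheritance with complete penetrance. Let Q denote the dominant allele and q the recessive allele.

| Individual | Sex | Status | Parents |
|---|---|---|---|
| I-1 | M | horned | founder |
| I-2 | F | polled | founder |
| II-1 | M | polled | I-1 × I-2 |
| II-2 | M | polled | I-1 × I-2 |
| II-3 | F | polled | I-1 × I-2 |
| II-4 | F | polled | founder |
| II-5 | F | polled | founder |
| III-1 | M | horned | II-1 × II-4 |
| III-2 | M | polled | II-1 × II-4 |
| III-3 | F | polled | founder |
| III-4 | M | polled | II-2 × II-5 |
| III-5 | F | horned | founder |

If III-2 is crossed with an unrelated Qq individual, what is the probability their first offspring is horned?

II-1 is polled so carries Q and received q from I-1 (qq), so II-1 is Qq.
II-4 is polled so carries Q and passed q to III-1 (qq), so II-4 is Qq.
III-2 is a polled offspring of II-1 (Qq) × II-4 (Qq), whose cross gives 1/4 QQ : 1/2 Qq : 1/4 qq; conditioning on being polled, III-2 is QQ with probability 1/3, Qq with probability 2/3.
Summing over parental genotype combinations, P(offspring is horned) = 2/3·1/4 = 1/6.

1/6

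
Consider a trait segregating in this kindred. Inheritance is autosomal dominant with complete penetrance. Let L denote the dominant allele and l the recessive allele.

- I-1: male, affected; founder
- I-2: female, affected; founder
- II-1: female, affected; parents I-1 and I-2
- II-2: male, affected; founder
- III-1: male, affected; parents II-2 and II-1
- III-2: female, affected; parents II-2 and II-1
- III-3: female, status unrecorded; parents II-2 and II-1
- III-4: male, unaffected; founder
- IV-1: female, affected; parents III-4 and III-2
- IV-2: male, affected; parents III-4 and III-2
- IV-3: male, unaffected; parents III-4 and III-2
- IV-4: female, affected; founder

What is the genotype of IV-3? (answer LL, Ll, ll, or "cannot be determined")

ll

IV-3 is unaffected, so IV-3 is ll.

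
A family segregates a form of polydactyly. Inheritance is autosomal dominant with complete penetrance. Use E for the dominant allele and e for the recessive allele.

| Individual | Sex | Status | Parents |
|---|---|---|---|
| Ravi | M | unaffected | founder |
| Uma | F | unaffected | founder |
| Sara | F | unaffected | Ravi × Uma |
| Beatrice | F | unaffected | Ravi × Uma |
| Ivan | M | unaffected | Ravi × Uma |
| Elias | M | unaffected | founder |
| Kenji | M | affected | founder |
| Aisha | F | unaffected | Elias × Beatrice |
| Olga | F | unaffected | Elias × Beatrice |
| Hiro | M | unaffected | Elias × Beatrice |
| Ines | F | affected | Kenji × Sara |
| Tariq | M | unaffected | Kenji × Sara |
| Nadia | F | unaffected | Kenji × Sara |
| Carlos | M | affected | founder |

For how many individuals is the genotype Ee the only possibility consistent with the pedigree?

Obligate heterozygotes: Kenji is affected so carries E and passed e to Tariq (ee), so Kenji is Ee; Ines is affected so carries E and received e from Sara (ee), so Ines is Ee.
Every other individual is either homozygous by phenotype or has at least one consistent homozygous assignment, so the count is 2.

2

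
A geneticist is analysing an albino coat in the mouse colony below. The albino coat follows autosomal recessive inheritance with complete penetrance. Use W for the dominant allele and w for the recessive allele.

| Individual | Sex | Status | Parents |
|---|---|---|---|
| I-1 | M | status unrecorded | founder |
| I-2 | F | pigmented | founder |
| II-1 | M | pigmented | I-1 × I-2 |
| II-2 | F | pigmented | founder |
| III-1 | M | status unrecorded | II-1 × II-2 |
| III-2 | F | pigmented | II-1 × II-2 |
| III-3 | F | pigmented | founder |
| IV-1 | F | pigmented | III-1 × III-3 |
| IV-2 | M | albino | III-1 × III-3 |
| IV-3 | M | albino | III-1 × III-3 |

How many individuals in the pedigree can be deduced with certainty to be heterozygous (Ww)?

Obligate heterozygotes: III-3 is pigmented so carries W and passed w to IV-2 (ww), so III-3 is Ww.
Every other individual is either homozygous by phenotype or has at least one consistent homozygous assignment, so the count is 1.

1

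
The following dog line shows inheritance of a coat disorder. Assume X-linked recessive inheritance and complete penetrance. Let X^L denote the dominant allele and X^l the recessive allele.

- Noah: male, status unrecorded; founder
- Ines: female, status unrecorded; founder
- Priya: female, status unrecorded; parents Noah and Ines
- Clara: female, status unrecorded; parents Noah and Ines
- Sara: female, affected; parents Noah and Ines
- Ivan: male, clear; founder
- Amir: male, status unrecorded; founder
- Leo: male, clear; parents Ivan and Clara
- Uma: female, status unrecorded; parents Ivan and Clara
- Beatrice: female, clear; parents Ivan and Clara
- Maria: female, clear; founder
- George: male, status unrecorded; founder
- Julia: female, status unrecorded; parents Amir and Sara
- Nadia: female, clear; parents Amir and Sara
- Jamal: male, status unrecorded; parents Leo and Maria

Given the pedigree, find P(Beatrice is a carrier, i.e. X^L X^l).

Ivan is clear, so Ivan is X^L Y.
Clara passed L to Leo (X^L Y) and received l from Noah (X^l Y), so Clara is X^L X^l.
Their cross gives offspring ratios 1/2 X^L X^L : 1/2 X^L X^l. Conditioning on Beatrice being clear, P(X^L X^l) = 1/2 / 1 = 1/2.

1/2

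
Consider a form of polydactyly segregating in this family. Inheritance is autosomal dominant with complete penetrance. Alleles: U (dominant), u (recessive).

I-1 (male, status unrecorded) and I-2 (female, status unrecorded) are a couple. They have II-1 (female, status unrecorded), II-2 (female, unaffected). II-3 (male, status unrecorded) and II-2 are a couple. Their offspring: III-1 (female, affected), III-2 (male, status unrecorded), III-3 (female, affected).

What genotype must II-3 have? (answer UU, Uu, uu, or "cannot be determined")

II-3's phenotype is unrecorded, and no parent or child forces a single allele at both positions; consistent genotype assignments exist with II-3 as UU or Uu.

cannot be determined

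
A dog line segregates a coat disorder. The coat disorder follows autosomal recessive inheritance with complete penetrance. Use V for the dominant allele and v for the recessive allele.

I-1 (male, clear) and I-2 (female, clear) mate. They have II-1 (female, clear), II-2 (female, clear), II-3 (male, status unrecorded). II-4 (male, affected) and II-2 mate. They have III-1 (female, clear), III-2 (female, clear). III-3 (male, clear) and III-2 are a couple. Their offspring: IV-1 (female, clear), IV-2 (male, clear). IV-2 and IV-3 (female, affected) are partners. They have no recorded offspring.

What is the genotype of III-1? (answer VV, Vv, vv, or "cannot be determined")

From phenotype alone, III-1 is VV or Vv.
III-1 is clear so carries V and received v from II-4 (vv), so III-1 is Vv.

Vv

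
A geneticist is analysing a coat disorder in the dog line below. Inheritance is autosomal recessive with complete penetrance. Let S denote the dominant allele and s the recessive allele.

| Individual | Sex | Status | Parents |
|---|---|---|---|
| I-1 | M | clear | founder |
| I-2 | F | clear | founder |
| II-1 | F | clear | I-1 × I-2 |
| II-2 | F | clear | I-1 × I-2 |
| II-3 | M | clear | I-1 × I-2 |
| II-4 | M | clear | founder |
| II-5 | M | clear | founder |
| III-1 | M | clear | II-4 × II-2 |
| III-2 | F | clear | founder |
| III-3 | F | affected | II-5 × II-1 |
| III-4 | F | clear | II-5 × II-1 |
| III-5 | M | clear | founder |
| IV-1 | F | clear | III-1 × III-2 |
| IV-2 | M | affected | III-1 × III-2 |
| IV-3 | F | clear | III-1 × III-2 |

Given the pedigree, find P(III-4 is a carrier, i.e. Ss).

2/3

II-5 is clear so carries S and passed s to III-3 (ss), so II-5 is Ss.
II-1 is clear so carries S and passed s to III-3 (ss), so II-1 is Ss.
Their cross gives offspring ratios 1/4 SS : 1/2 Ss : 1/4 ss. Conditioning on III-4 being clear, P(Ss) = 1/2 / 3/4 = 2/3.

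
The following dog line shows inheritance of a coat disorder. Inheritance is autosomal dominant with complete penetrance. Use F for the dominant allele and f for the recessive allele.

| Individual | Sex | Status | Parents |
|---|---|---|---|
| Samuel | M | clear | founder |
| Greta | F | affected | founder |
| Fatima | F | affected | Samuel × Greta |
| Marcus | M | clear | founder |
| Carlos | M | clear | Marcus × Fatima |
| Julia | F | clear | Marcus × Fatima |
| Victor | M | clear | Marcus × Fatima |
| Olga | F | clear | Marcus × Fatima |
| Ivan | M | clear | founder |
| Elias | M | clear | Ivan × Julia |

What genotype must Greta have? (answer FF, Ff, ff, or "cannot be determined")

Greta's phenotype allows FF or Ff, and no parent or child forces a single allele at both positions; consistent genotype assignments exist with Greta as FF or Ff.

cannot be determined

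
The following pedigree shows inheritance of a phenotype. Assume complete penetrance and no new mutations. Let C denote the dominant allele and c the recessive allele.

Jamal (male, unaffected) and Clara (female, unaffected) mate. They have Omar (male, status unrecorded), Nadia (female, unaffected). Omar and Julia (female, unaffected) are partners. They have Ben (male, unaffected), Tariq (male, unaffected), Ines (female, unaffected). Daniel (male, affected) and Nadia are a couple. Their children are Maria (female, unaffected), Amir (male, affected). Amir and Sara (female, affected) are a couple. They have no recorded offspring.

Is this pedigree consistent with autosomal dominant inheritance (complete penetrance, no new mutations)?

A consistent assignment under autosomal dominant exists: Jamal cc, Clara cc, Omar cc, Nadia cc, Julia cc, Daniel Cc, Ben cc, Tariq cc, Ines cc, Maria cc, Amir Cc, Sara CC.
In this assignment every recorded phenotype matches its genotype and every non-founder's genotype is obtainable from its parents' genotypes, so the pedigree is consistent.

Yes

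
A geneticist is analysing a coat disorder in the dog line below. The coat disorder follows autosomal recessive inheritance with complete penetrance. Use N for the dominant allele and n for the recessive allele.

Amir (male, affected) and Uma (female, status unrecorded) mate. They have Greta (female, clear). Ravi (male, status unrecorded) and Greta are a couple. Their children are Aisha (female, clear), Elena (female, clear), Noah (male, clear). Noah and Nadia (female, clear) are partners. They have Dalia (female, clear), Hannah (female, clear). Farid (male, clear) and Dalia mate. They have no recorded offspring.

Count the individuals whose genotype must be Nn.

1

Obligate heterozygotes: Greta is clear so carries N and received n from Amir (nn), so Greta is Nn.
Every other individual is either homozygous by phenotype or has at least one consistent homozygous assignment, so the count is 1.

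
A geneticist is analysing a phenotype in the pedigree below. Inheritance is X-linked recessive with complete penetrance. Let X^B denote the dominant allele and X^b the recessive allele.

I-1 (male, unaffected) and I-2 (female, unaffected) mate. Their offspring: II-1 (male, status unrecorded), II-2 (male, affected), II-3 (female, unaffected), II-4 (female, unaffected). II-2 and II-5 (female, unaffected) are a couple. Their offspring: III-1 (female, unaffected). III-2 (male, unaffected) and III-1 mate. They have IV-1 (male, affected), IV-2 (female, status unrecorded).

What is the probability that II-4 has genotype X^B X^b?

1/2

I-1 is unaffected, so I-1 is X^B Y.
I-2 is unaffected so carries B and passed b to II-2 (X^b Y), so I-2 is X^B X^b.
Their cross gives offspring ratios 1/2 X^B X^B : 1/2 X^B X^b. Conditioning on II-4 being unaffected, P(X^B X^b) = 1/2 / 1 = 1/2.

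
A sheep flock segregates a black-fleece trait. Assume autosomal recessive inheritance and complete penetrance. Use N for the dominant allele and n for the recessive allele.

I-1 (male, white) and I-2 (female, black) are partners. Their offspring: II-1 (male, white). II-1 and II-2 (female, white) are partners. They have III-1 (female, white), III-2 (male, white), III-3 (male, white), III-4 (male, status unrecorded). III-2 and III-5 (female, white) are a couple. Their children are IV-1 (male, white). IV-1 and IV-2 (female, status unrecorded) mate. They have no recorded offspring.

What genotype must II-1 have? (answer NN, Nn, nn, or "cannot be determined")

From phenotype alone, II-1 is NN or Nn.
II-1 is white so carries N and received n from I-2 (nn), so II-1 is Nn.

Nn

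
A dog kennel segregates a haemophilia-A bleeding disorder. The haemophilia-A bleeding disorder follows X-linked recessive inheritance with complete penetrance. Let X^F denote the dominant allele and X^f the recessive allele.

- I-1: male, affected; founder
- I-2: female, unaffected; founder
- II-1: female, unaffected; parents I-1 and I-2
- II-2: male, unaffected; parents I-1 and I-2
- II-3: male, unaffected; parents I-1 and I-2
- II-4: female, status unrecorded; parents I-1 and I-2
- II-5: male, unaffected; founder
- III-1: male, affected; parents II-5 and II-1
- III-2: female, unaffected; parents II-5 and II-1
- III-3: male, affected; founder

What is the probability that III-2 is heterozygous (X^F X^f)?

II-5 is unaffected, so II-5 is X^F Y.
II-1 is unaffected so carries F and received f from I-1 (X^f Y), so II-1 is X^F X^f.
Their cross gives offspring ratios 1/2 X^F X^F : 1/2 X^F X^f. Conditioning on III-2 being unaffected, P(X^F X^f) = 1/2 / 1 = 1/2.

1/2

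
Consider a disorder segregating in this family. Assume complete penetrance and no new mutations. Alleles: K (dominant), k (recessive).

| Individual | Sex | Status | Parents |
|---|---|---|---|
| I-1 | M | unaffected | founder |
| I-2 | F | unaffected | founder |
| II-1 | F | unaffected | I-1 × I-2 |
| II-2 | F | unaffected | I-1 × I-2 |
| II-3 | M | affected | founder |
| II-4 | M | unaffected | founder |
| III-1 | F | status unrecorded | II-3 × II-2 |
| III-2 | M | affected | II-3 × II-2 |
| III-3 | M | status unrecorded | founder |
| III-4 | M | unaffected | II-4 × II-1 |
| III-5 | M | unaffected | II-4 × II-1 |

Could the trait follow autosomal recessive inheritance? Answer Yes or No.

Yes

A consistent assignment under autosomal recessive exists: I-1 KK, I-2 Kk, II-1 KK, II-2 Kk, II-3 kk, II-4 KK, III-1 Kk, III-2 kk, III-3 KK, III-4 KK, III-5 KK.
In this assignment every recorded phenotype matches its genotype and every non-founder's genotype is obtainable from its parents' genotypes, so the pedigree is consistent.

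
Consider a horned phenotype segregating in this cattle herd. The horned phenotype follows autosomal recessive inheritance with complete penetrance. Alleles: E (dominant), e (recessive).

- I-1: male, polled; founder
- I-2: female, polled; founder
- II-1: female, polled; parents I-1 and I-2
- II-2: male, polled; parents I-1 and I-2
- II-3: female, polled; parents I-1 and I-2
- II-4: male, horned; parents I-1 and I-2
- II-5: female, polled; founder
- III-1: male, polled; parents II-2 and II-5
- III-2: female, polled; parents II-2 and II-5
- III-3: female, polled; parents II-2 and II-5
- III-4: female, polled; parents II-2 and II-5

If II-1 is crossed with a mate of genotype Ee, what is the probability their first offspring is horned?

I-1 is polled so carries E and passed e to II-4 (ee), so I-1 is Ee.
I-2 is polled so carries E and passed e to II-4 (ee), so I-2 is Ee.
II-1 is a polled offspring of I-1 (Ee) × I-2 (Ee), whose cross gives 1/4 EE : 1/2 Ee : 1/4 ee; conditioning on being polled, II-1 is EE with probability 1/3, Ee with probability 2/3.
Summing over parental genotype combinations, P(offspring is horned) = 2/3·1/4 = 1/6.

1/6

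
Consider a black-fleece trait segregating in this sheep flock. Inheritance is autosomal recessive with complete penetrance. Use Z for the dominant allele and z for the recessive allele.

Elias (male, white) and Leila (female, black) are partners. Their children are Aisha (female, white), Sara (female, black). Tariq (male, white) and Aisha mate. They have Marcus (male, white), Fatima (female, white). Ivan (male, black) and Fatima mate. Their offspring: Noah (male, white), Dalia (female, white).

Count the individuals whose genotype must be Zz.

Obligate heterozygotes: Elias is white so carries Z and passed z to Sara (zz), so Elias is Zz; Aisha is white so carries Z and received z from Leila (zz), so Aisha is Zz; Noah is white so carries Z and received z from Ivan (zz), so Noah is Zz; Dalia is white so carries Z and received z from Ivan (zz), so Dalia is Zz.
Every other individual is either homozygous by phenotype or has at least one consistent homozygous assignment, so the count is 4.

4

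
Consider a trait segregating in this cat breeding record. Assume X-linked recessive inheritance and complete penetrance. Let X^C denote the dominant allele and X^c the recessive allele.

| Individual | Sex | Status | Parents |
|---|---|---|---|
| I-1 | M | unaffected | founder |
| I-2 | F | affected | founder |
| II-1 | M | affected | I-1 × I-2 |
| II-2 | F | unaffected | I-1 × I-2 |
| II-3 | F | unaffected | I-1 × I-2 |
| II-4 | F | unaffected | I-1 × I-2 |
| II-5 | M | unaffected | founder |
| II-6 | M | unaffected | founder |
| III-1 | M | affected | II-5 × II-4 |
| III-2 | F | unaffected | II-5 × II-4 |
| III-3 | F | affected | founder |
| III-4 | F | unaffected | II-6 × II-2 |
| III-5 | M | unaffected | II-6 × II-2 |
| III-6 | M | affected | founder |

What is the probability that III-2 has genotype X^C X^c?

II-5 is unaffected, so II-5 is X^C Y.
II-4 is unaffected so carries C and received c from I-2 (X^c X^c), so II-4 is X^C X^c.
Their cross gives offspring ratios 1/2 X^C X^C : 1/2 X^C X^c. Conditioning on III-2 being unaffected, P(X^C X^c) = 1/2 / 1 = 1/2.

1/2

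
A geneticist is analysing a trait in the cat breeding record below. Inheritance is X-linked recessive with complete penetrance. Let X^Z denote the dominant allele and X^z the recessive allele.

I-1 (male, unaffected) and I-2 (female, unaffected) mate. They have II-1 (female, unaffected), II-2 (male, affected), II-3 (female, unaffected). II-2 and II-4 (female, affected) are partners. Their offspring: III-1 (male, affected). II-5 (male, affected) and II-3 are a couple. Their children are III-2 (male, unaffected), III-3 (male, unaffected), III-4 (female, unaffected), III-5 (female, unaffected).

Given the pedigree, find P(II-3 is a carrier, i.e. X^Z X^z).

1/17

I-1 is unaffected, so I-1 is X^Z Y.
I-2 is unaffected so carries Z and passed z to II-2 (X^z Y), so I-2 is X^Z X^z.
Their cross gives offspring ratios 1/2 X^Z X^Z : 1/2 X^Z X^z. Conditioning on II-3 being unaffected, P(X^Z X^z) = 1/2 / 1 = 1/2 before taking II-3's own offspring into account.
II-5 is affected, so II-5 is X^z Y.
Now use II-3's offspring. Probability of each recorded status — unaffected son III-2: 1/2 if II-3 is X^Z X^z, 1 if X^Z X^Z; unaffected son III-3: 1/2 if II-3 is X^Z X^z, 1 if X^Z X^Z; unaffected daughter III-4: 1/2 if II-3 is X^Z X^z, 1 if X^Z X^Z; unaffected daughter III-5: 1/2 if II-3 is X^Z X^z, 1 if X^Z X^Z.
Bayes: P(X^Z X^z) = 1/2·1/16 / (1/2·1/16 + 1/2·1) = 1/17.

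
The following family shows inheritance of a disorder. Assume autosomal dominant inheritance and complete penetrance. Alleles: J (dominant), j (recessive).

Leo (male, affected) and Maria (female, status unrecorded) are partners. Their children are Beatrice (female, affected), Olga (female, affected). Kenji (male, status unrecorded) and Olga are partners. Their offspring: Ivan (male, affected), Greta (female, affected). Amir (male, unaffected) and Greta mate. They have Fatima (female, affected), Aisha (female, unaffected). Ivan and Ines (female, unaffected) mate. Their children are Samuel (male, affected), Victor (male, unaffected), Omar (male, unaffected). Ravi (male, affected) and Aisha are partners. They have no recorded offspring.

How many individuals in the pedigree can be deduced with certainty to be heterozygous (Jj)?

Obligate heterozygotes: Ivan is affected so carries J and passed j to Victor (jj), so Ivan is Jj; Greta is affected so carries J and passed j to Aisha (jj), so Greta is Jj; Fatima is affected so carries J and received j from Amir (jj), so Fatima is Jj; Samuel is affected so carries J and received j from Ines (jj), so Samuel is Jj.
Every other individual is either homozygous by phenotype or has at least one consistent homozygous assignment, so the count is 4.

4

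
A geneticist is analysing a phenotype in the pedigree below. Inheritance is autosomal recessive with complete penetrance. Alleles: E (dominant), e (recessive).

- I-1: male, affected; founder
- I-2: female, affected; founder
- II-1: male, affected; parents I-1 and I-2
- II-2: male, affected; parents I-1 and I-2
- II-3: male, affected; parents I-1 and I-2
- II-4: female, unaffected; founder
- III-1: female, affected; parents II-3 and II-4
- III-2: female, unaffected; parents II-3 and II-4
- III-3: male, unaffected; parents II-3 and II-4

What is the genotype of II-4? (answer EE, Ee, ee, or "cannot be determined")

From phenotype alone, II-4 is EE or Ee.
II-4 is unaffected so carries E and passed e to III-1 (ee), so II-4 is Ee.

Ee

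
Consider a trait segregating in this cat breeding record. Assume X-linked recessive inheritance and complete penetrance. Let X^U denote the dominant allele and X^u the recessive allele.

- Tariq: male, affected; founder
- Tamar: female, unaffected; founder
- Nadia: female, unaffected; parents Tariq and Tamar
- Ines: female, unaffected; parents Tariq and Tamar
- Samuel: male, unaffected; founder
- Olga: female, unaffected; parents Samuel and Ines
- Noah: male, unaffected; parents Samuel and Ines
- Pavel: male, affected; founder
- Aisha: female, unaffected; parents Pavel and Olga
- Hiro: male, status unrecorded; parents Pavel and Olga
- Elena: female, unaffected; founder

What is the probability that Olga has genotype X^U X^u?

Samuel is unaffected, so Samuel is X^U Y.
Ines is unaffected so carries U and received u from Tariq (X^u Y), so Ines is X^U X^u.
Their cross gives offspring ratios 1/2 X^U X^U : 1/2 X^U X^u. Conditioning on Olga being unaffected, P(X^U X^u) = 1/2 / 1 = 1/2 before taking Olga's own offspring into account.
Pavel is affected, so Pavel is X^u Y.
Now use Olga's offspring. Probability of each recorded status — unaffected daughter Aisha: 1/2 if Olga is X^U X^u, 1 if X^U X^U. (Hiro: equally likely either way, so uninformative.)
Bayes: P(X^U X^u) = 1/2·1/2 / (1/2·1/2 + 1/2·1) = 1/3.

1/3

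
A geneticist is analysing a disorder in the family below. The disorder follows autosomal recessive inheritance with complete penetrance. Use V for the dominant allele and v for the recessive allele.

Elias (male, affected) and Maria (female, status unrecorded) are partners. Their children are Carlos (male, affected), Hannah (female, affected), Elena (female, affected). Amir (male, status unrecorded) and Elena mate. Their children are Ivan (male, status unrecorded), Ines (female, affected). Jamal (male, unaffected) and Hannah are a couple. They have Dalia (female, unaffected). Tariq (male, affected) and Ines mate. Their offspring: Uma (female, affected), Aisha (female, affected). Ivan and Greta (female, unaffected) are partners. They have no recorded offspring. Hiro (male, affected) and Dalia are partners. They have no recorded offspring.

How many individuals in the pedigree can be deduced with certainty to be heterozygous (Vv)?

Obligate heterozygotes: Dalia is unaffected so carries V and received v from Hannah (vv), so Dalia is Vv.
Every other individual is either homozygous by phenotype or has at least one consistent homozygous assignment, so the count is 1.

1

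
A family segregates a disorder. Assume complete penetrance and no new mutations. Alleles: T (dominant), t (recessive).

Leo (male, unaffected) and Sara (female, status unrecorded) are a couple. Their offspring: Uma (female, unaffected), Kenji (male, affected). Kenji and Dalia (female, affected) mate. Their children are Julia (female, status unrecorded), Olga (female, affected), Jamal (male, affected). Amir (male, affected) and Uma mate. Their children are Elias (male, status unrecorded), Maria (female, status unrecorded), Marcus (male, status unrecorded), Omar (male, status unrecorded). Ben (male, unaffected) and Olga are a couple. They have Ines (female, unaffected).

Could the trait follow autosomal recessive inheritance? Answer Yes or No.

Yes

A consistent assignment under autosomal recessive exists: Leo Tt, Sara Tt, Uma TT, Kenji tt, Dalia tt, Amir tt, Julia tt, Olga tt, Jamal tt, Ben TT, Elias Tt, Maria Tt, Marcus Tt, Omar Tt, Ines Tt.
In this assignment every recorded phenotype matches its genotype and every non-founder's genotype is obtainable from its parents' genotypes, so the pedigree is consistent.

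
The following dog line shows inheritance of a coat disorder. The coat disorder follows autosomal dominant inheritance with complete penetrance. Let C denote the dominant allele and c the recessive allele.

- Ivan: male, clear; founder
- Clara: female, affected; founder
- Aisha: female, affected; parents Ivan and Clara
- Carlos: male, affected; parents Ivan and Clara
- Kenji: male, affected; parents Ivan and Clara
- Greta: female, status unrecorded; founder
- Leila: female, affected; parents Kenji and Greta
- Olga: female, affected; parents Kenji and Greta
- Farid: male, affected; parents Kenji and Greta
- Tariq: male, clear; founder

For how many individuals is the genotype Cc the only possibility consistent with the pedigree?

3

Obligate heterozygotes: Aisha is affected so carries C and received c from Ivan (cc), so Aisha is Cc; Carlos is affected so carries C and received c from Ivan (cc), so Carlos is Cc; Kenji is affected so carries C and received c from Ivan (cc), so Kenji is Cc.
Every other individual is either homozygous by phenotype or has at least one consistent homozygous assignment, so the count is 3.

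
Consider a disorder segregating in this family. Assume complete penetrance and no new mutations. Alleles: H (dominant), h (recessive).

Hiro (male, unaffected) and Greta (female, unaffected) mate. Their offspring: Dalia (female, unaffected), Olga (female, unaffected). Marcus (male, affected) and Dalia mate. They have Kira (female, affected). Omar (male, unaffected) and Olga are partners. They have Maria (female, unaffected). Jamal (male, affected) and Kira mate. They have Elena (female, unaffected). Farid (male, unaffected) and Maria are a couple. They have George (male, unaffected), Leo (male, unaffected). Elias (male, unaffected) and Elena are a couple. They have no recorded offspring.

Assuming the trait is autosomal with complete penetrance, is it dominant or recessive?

Jamal and Kira are both affected yet have an unaffected child Elena. Under a recessive model two affected parents are homozygous and every child would be affected, so the trait cannot be recessive.

dominant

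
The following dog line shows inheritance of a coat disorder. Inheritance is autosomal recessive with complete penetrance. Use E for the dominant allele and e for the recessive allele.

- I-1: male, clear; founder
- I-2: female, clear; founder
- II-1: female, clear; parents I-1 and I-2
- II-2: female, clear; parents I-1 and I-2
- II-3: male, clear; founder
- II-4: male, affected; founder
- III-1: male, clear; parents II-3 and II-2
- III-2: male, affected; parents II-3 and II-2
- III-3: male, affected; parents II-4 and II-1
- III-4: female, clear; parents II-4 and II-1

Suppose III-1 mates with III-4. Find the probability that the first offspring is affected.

II-3 is clear so carries E and passed e to III-2 (ee), so II-3 is Ee.
II-2 is clear so carries E and passed e to III-2 (ee), so II-2 is Ee.
III-1 is a clear offspring of II-3 (Ee) × II-2 (Ee), whose cross gives 1/4 EE : 1/2 Ee : 1/4 ee; conditioning on being clear, III-1 is EE with probability 1/3, Ee with probability 2/3.
III-4 is clear so carries E and received e from II-4 (ee), so III-4 is Ee.
Summing over parental genotype combinations, P(offspring is affected) = 2/3·1/4 = 1/6.

1/6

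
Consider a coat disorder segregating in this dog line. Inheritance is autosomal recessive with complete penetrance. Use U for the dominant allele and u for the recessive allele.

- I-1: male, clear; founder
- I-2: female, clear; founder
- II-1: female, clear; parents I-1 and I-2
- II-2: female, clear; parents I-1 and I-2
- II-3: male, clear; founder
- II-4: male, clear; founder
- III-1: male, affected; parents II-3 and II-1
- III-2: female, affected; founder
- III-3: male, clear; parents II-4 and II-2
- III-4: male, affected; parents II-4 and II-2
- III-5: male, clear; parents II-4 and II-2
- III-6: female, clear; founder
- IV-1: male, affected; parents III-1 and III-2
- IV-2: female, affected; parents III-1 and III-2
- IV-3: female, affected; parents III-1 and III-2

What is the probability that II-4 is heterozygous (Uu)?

1

II-4 is clear so carries U and passed u to III-4 (uu), so II-4 is Uu, giving P(Uu) = 1.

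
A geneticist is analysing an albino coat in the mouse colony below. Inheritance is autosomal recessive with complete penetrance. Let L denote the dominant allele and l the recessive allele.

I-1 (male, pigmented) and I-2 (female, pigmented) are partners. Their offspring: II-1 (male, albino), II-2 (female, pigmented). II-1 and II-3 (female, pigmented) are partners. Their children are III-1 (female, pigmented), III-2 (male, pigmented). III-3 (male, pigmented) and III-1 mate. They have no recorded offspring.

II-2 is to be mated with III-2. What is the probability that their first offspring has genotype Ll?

I-1 is pigmented so carries L and passed l to II-1 (ll), so I-1 is Ll.
I-2 is pigmented so carries L and passed l to II-1 (ll), so I-2 is Ll.
II-2 is a pigmented offspring of I-1 (Ll) × I-2 (Ll), whose cross gives 1/4 LL : 1/2 Ll : 1/4 ll; conditioning on being pigmented, II-2 is LL with probability 1/3, Ll with probability 2/3.
III-2 is pigmented so carries L and received l from II-1 (ll), so III-2 is Ll.
Summing over parental genotype combinations, P(offspring has genotype Ll) = 1/3·1/2 + 2/3·1/2 = 1/2.

1/2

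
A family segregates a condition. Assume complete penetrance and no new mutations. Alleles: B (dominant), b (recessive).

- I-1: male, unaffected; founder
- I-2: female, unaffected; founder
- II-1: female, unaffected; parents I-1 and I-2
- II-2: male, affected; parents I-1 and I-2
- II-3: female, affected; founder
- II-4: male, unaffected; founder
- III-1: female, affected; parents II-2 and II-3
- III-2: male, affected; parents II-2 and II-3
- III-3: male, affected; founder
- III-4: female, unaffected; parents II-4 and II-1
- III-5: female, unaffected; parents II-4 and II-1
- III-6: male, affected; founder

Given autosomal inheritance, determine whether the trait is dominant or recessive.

recessive

I-1 and I-2 are both unaffected yet have an affected child II-2. Under dominance, an affected child requires at least one affected parent, so the trait cannot be dominant.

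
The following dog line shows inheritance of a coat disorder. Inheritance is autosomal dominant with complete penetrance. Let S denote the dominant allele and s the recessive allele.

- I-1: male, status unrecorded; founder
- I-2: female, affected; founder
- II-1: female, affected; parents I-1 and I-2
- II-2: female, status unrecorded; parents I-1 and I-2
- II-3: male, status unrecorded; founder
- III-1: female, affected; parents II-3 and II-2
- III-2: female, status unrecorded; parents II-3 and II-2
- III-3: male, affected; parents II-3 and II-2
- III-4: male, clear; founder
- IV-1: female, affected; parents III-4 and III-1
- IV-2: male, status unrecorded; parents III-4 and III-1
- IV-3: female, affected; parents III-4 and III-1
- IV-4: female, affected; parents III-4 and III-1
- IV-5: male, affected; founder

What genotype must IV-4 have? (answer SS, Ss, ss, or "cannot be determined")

Ss

From phenotype alone, IV-4 is SS or Ss.
IV-4 is affected so carries S and received s from III-4 (ss), so IV-4 is Ss.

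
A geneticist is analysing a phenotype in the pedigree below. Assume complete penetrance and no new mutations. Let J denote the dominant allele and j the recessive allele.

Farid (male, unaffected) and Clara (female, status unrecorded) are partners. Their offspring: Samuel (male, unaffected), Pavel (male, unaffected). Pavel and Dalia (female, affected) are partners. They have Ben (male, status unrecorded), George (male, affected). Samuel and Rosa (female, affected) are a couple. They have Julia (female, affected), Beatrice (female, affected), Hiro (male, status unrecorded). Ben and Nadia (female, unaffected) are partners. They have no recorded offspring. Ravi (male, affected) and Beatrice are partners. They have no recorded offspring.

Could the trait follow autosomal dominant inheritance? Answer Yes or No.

A consistent assignment under autosomal dominant exists: Farid jj, Clara Jj, Samuel jj, Pavel jj, Dalia JJ, Rosa JJ, Ben Jj, George Jj, Nadia jj, Julia Jj, Beatrice Jj, Hiro Jj, Ravi JJ.
In this assignment every recorded phenotype matches its genotype and every non-founder's genotype is obtainable from its parents' genotypes, so the pedigree is consistent.

Yes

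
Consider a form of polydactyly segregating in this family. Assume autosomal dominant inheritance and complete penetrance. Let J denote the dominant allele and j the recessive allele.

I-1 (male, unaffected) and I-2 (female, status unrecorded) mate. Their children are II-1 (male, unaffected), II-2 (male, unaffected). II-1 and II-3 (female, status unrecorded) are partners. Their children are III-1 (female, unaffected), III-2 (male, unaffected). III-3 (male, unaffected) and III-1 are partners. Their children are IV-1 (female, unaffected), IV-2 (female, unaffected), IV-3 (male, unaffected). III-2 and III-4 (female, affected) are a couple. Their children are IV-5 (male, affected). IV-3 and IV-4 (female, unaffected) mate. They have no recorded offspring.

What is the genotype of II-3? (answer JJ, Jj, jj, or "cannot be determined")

cannot be determined

II-3's phenotype is unrecorded, and no parent or child forces a single allele at both positions; consistent genotype assignments exist with II-3 as Jj or jj.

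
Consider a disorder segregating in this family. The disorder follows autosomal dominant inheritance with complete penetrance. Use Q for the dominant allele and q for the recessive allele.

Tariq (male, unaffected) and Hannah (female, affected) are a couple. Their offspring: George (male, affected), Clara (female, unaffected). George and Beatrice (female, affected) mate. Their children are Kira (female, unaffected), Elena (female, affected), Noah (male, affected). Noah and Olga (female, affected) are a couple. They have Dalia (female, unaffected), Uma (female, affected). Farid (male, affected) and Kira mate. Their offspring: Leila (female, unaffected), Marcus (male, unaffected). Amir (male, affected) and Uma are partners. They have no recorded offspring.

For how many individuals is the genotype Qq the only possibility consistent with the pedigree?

Obligate heterozygotes: Hannah is affected so carries Q and passed q to Clara (qq), so Hannah is Qq; George is affected so carries Q and received q from Tariq (qq), so George is Qq; Beatrice is affected so carries Q and passed q to Kira (qq), so Beatrice is Qq; Noah is affected so carries Q and passed q to Dalia (qq), so Noah is Qq; Olga is affected so carries Q and passed q to Dalia (qq), so Olga is Qq; Farid is affected so carries Q and passed q to Leila (qq), so Farid is Qq.
Every other individual is either homozygous by phenotype or has at least one consistent homozygous assignment, so the count is 6.

6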